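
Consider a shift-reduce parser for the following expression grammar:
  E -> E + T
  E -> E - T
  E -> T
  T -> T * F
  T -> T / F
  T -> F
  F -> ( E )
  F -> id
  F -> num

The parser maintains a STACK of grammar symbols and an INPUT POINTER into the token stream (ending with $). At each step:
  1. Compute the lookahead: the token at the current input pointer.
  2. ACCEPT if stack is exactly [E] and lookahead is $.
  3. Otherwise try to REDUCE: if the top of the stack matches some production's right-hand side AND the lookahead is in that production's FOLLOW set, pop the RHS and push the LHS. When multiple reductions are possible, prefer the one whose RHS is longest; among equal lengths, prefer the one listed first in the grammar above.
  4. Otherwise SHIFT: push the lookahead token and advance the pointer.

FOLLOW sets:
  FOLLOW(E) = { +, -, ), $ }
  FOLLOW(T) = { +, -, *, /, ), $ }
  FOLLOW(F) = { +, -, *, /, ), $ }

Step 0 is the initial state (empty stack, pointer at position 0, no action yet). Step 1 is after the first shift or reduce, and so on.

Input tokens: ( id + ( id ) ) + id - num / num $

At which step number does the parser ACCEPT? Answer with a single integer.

Step 1: shift (. Stack=[(] ptr=1 lookahead=id remaining=[id + ( id ) ) + id - num / num $]
Step 2: shift id. Stack=[( id] ptr=2 lookahead=+ remaining=[+ ( id ) ) + id - num / num $]
Step 3: reduce F->id. Stack=[( F] ptr=2 lookahead=+ remaining=[+ ( id ) ) + id - num / num $]
Step 4: reduce T->F. Stack=[( T] ptr=2 lookahead=+ remaining=[+ ( id ) ) + id - num / num $]
Step 5: reduce E->T. Stack=[( E] ptr=2 lookahead=+ remaining=[+ ( id ) ) + id - num / num $]
Step 6: shift +. Stack=[( E +] ptr=3 lookahead=( remaining=[( id ) ) + id - num / num $]
Step 7: shift (. Stack=[( E + (] ptr=4 lookahead=id remaining=[id ) ) + id - num / num $]
Step 8: shift id. Stack=[( E + ( id] ptr=5 lookahead=) remaining=[) ) + id - num / num $]
Step 9: reduce F->id. Stack=[( E + ( F] ptr=5 lookahead=) remaining=[) ) + id - num / num $]
Step 10: reduce T->F. Stack=[( E + ( T] ptr=5 lookahead=) remaining=[) ) + id - num / num $]
Step 11: reduce E->T. Stack=[( E + ( E] ptr=5 lookahead=) remaining=[) ) + id - num / num $]
Step 12: shift ). Stack=[( E + ( E )] ptr=6 lookahead=) remaining=[) + id - num / num $]
Step 13: reduce F->( E ). Stack=[( E + F] ptr=6 lookahead=) remaining=[) + id - num / num $]
Step 14: reduce T->F. Stack=[( E + T] ptr=6 lookahead=) remaining=[) + id - num / num $]
Step 15: reduce E->E + T. Stack=[( E] ptr=6 lookahead=) remaining=[) + id - num / num $]
Step 16: shift ). Stack=[( E )] ptr=7 lookahead=+ remaining=[+ id - num / num $]
Step 17: reduce F->( E ). Stack=[F] ptr=7 lookahead=+ remaining=[+ id - num / num $]
Step 18: reduce T->F. Stack=[T] ptr=7 lookahead=+ remaining=[+ id - num / num $]
Step 19: reduce E->T. Stack=[E] ptr=7 lookahead=+ remaining=[+ id - num / num $]
Step 20: shift +. Stack=[E +] ptr=8 lookahead=id remaining=[id - num / num $]
Step 21: shift id. Stack=[E + id] ptr=9 lookahead=- remaining=[- num / num $]
Step 22: reduce F->id. Stack=[E + F] ptr=9 lookahead=- remaining=[- num / num $]
Step 23: reduce T->F. Stack=[E + T] ptr=9 lookahead=- remaining=[- num / num $]
Step 24: reduce E->E + T. Stack=[E] ptr=9 lookahead=- remaining=[- num / num $]
Step 25: shift -. Stack=[E -] ptr=10 lookahead=num remaining=[num / num $]
Step 26: shift num. Stack=[E - num] ptr=11 lookahead=/ remaining=[/ num $]
Step 27: reduce F->num. Stack=[E - F] ptr=11 lookahead=/ remaining=[/ num $]
Step 28: reduce T->F. Stack=[E - T] ptr=11 lookahead=/ remaining=[/ num $]
Step 29: shift /. Stack=[E - T /] ptr=12 lookahead=num remaining=[num $]
Step 30: shift num. Stack=[E - T / num] ptr=13 lookahead=$ remaining=[$]
Step 31: reduce F->num. Stack=[E - T / F] ptr=13 lookahead=$ remaining=[$]
Step 32: reduce T->T / F. Stack=[E - T] ptr=13 lookahead=$ remaining=[$]
Step 33: reduce E->E - T. Stack=[E] ptr=13 lookahead=$ remaining=[$]
Step 34: accept. Stack=[E] ptr=13 lookahead=$ remaining=[$]

Answer: 34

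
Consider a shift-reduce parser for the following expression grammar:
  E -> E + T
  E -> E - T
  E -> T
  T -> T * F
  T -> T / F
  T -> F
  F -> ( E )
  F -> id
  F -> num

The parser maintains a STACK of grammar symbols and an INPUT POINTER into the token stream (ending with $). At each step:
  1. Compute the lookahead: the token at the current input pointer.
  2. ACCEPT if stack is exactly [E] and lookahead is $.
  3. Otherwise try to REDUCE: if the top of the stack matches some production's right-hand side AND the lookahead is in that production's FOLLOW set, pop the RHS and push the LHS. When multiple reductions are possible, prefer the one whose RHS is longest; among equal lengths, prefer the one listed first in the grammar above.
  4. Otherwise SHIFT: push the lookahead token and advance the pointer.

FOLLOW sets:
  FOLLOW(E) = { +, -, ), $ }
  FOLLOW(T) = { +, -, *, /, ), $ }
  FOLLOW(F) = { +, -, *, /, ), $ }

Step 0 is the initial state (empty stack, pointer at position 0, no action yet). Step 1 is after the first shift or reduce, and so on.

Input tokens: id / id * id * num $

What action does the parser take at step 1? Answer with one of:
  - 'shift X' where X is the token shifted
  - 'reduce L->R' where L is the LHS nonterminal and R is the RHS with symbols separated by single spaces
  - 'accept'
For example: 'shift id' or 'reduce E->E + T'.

Answer: shift id

Derivation:
Step 1: shift id. Stack=[id] ptr=1 lookahead=/ remaining=[/ id * id * num $]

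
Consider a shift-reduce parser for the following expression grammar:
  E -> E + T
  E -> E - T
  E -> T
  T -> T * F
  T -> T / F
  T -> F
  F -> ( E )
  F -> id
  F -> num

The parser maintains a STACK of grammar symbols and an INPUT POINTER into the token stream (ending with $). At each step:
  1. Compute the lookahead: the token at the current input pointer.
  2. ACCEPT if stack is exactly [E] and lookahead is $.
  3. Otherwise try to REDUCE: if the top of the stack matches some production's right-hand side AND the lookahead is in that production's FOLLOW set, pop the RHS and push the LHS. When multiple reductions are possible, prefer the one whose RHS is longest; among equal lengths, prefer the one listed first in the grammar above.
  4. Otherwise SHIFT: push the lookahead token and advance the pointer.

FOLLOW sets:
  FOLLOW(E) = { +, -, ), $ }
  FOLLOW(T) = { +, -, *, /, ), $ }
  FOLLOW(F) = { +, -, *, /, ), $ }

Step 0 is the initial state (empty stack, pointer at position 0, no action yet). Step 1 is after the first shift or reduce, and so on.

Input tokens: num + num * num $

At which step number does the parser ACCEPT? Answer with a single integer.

Step 1: shift num. Stack=[num] ptr=1 lookahead=+ remaining=[+ num * num $]
Step 2: reduce F->num. Stack=[F] ptr=1 lookahead=+ remaining=[+ num * num $]
Step 3: reduce T->F. Stack=[T] ptr=1 lookahead=+ remaining=[+ num * num $]
Step 4: reduce E->T. Stack=[E] ptr=1 lookahead=+ remaining=[+ num * num $]
Step 5: shift +. Stack=[E +] ptr=2 lookahead=num remaining=[num * num $]
Step 6: shift num. Stack=[E + num] ptr=3 lookahead=* remaining=[* num $]
Step 7: reduce F->num. Stack=[E + F] ptr=3 lookahead=* remaining=[* num $]
Step 8: reduce T->F. Stack=[E + T] ptr=3 lookahead=* remaining=[* num $]
Step 9: shift *. Stack=[E + T *] ptr=4 lookahead=num remaining=[num $]
Step 10: shift num. Stack=[E + T * num] ptr=5 lookahead=$ remaining=[$]
Step 11: reduce F->num. Stack=[E + T * F] ptr=5 lookahead=$ remaining=[$]
Step 12: reduce T->T * F. Stack=[E + T] ptr=5 lookahead=$ remaining=[$]
Step 13: reduce E->E + T. Stack=[E] ptr=5 lookahead=$ remaining=[$]
Step 14: accept. Stack=[E] ptr=5 lookahead=$ remaining=[$]

Answer: 14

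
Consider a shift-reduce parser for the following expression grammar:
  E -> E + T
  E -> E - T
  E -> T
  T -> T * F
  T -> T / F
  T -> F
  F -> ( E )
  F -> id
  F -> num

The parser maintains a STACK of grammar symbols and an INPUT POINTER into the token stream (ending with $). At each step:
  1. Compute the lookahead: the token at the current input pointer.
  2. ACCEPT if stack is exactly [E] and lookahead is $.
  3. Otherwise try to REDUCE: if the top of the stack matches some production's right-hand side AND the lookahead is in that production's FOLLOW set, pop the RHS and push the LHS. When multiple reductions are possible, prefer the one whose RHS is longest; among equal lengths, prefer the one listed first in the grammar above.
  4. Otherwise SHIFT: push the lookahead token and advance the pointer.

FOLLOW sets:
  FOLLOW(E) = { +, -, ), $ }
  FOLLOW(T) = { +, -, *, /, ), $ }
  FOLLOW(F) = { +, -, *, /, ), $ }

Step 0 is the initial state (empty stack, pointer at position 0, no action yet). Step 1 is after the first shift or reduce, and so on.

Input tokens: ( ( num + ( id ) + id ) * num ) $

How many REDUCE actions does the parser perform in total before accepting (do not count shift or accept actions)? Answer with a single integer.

Step 1: shift (. Stack=[(] ptr=1 lookahead=( remaining=[( num + ( id ) + id ) * num ) $]
Step 2: shift (. Stack=[( (] ptr=2 lookahead=num remaining=[num + ( id ) + id ) * num ) $]
Step 3: shift num. Stack=[( ( num] ptr=3 lookahead=+ remaining=[+ ( id ) + id ) * num ) $]
Step 4: reduce F->num. Stack=[( ( F] ptr=3 lookahead=+ remaining=[+ ( id ) + id ) * num ) $]
Step 5: reduce T->F. Stack=[( ( T] ptr=3 lookahead=+ remaining=[+ ( id ) + id ) * num ) $]
Step 6: reduce E->T. Stack=[( ( E] ptr=3 lookahead=+ remaining=[+ ( id ) + id ) * num ) $]
Step 7: shift +. Stack=[( ( E +] ptr=4 lookahead=( remaining=[( id ) + id ) * num ) $]
Step 8: shift (. Stack=[( ( E + (] ptr=5 lookahead=id remaining=[id ) + id ) * num ) $]
Step 9: shift id. Stack=[( ( E + ( id] ptr=6 lookahead=) remaining=[) + id ) * num ) $]
Step 10: reduce F->id. Stack=[( ( E + ( F] ptr=6 lookahead=) remaining=[) + id ) * num ) $]
Step 11: reduce T->F. Stack=[( ( E + ( T] ptr=6 lookahead=) remaining=[) + id ) * num ) $]
Step 12: reduce E->T. Stack=[( ( E + ( E] ptr=6 lookahead=) remaining=[) + id ) * num ) $]
Step 13: shift ). Stack=[( ( E + ( E )] ptr=7 lookahead=+ remaining=[+ id ) * num ) $]
Step 14: reduce F->( E ). Stack=[( ( E + F] ptr=7 lookahead=+ remaining=[+ id ) * num ) $]
Step 15: reduce T->F. Stack=[( ( E + T] ptr=7 lookahead=+ remaining=[+ id ) * num ) $]
Step 16: reduce E->E + T. Stack=[( ( E] ptr=7 lookahead=+ remaining=[+ id ) * num ) $]
Step 17: shift +. Stack=[( ( E +] ptr=8 lookahead=id remaining=[id ) * num ) $]
Step 18: shift id. Stack=[( ( E + id] ptr=9 lookahead=) remaining=[) * num ) $]
Step 19: reduce F->id. Stack=[( ( E + F] ptr=9 lookahead=) remaining=[) * num ) $]
Step 20: reduce T->F. Stack=[( ( E + T] ptr=9 lookahead=) remaining=[) * num ) $]
Step 21: reduce E->E + T. Stack=[( ( E] ptr=9 lookahead=) remaining=[) * num ) $]
Step 22: shift ). Stack=[( ( E )] ptr=10 lookahead=* remaining=[* num ) $]
Step 23: reduce F->( E ). Stack=[( F] ptr=10 lookahead=* remaining=[* num ) $]
Step 24: reduce T->F. Stack=[( T] ptr=10 lookahead=* remaining=[* num ) $]
Step 25: shift *. Stack=[( T *] ptr=11 lookahead=num remaining=[num ) $]
Step 26: shift num. Stack=[( T * num] ptr=12 lookahead=) remaining=[) $]
Step 27: reduce F->num. Stack=[( T * F] ptr=12 lookahead=) remaining=[) $]
Step 28: reduce T->T * F. Stack=[( T] ptr=12 lookahead=) remaining=[) $]
Step 29: reduce E->T. Stack=[( E] ptr=12 lookahead=) remaining=[) $]
Step 30: shift ). Stack=[( E )] ptr=13 lookahead=$ remaining=[$]
Step 31: reduce F->( E ). Stack=[F] ptr=13 lookahead=$ remaining=[$]
Step 32: reduce T->F. Stack=[T] ptr=13 lookahead=$ remaining=[$]
Step 33: reduce E->T. Stack=[E] ptr=13 lookahead=$ remaining=[$]
Step 34: accept. Stack=[E] ptr=13 lookahead=$ remaining=[$]

Answer: 20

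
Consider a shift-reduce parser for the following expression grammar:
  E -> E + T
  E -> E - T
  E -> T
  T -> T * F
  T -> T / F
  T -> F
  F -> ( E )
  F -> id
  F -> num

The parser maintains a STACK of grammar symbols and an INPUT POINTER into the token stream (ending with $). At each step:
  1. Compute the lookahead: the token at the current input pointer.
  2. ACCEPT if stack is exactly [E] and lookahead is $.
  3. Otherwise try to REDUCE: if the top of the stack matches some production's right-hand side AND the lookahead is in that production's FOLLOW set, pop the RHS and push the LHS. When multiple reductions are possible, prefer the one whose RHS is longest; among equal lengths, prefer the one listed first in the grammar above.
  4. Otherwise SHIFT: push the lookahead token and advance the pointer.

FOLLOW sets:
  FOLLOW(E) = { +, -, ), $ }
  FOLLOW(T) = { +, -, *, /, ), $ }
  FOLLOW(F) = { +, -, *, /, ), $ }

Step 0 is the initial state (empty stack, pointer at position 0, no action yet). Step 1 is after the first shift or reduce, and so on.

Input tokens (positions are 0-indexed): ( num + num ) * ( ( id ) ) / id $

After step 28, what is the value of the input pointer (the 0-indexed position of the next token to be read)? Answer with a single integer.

Step 1: shift (. Stack=[(] ptr=1 lookahead=num remaining=[num + num ) * ( ( id ) ) / id $]
Step 2: shift num. Stack=[( num] ptr=2 lookahead=+ remaining=[+ num ) * ( ( id ) ) / id $]
Step 3: reduce F->num. Stack=[( F] ptr=2 lookahead=+ remaining=[+ num ) * ( ( id ) ) / id $]
Step 4: reduce T->F. Stack=[( T] ptr=2 lookahead=+ remaining=[+ num ) * ( ( id ) ) / id $]
Step 5: reduce E->T. Stack=[( E] ptr=2 lookahead=+ remaining=[+ num ) * ( ( id ) ) / id $]
Step 6: shift +. Stack=[( E +] ptr=3 lookahead=num remaining=[num ) * ( ( id ) ) / id $]
Step 7: shift num. Stack=[( E + num] ptr=4 lookahead=) remaining=[) * ( ( id ) ) / id $]
Step 8: reduce F->num. Stack=[( E + F] ptr=4 lookahead=) remaining=[) * ( ( id ) ) / id $]
Step 9: reduce T->F. Stack=[( E + T] ptr=4 lookahead=) remaining=[) * ( ( id ) ) / id $]
Step 10: reduce E->E + T. Stack=[( E] ptr=4 lookahead=) remaining=[) * ( ( id ) ) / id $]
Step 11: shift ). Stack=[( E )] ptr=5 lookahead=* remaining=[* ( ( id ) ) / id $]
Step 12: reduce F->( E ). Stack=[F] ptr=5 lookahead=* remaining=[* ( ( id ) ) / id $]
Step 13: reduce T->F. Stack=[T] ptr=5 lookahead=* remaining=[* ( ( id ) ) / id $]
Step 14: shift *. Stack=[T *] ptr=6 lookahead=( remaining=[( ( id ) ) / id $]
Step 15: shift (. Stack=[T * (] ptr=7 lookahead=( remaining=[( id ) ) / id $]
Step 16: shift (. Stack=[T * ( (] ptr=8 lookahead=id remaining=[id ) ) / id $]
Step 17: shift id. Stack=[T * ( ( id] ptr=9 lookahead=) remaining=[) ) / id $]
Step 18: reduce F->id. Stack=[T * ( ( F] ptr=9 lookahead=) remaining=[) ) / id $]
Step 19: reduce T->F. Stack=[T * ( ( T] ptr=9 lookahead=) remaining=[) ) / id $]
Step 20: reduce E->T. Stack=[T * ( ( E] ptr=9 lookahead=) remaining=[) ) / id $]
Step 21: shift ). Stack=[T * ( ( E )] ptr=10 lookahead=) remaining=[) / id $]
Step 22: reduce F->( E ). Stack=[T * ( F] ptr=10 lookahead=) remaining=[) / id $]
Step 23: reduce T->F. Stack=[T * ( T] ptr=10 lookahead=) remaining=[) / id $]
Step 24: reduce E->T. Stack=[T * ( E] ptr=10 lookahead=) remaining=[) / id $]
Step 25: shift ). Stack=[T * ( E )] ptr=11 lookahead=/ remaining=[/ id $]
Step 26: reduce F->( E ). Stack=[T * F] ptr=11 lookahead=/ remaining=[/ id $]
Step 27: reduce T->T * F. Stack=[T] ptr=11 lookahead=/ remaining=[/ id $]
Step 28: shift /. Stack=[T /] ptr=12 lookahead=id remaining=[id $]

Answer: 12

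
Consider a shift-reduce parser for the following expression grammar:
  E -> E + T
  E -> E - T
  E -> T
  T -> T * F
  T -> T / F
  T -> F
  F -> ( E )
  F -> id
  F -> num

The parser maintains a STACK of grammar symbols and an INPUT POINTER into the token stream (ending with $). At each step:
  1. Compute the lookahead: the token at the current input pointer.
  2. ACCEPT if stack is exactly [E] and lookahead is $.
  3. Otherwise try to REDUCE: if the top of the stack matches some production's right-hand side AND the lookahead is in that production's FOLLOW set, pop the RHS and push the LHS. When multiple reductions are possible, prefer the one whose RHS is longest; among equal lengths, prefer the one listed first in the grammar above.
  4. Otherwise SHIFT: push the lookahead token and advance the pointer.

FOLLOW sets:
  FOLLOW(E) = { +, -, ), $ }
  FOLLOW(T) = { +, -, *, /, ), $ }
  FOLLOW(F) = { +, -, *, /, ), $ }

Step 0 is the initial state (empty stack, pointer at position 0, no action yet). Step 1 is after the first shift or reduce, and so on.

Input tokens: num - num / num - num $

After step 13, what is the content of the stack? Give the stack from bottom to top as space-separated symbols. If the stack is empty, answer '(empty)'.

Answer: E

Derivation:
Step 1: shift num. Stack=[num] ptr=1 lookahead=- remaining=[- num / num - num $]
Step 2: reduce F->num. Stack=[F] ptr=1 lookahead=- remaining=[- num / num - num $]
Step 3: reduce T->F. Stack=[T] ptr=1 lookahead=- remaining=[- num / num - num $]
Step 4: reduce E->T. Stack=[E] ptr=1 lookahead=- remaining=[- num / num - num $]
Step 5: shift -. Stack=[E -] ptr=2 lookahead=num remaining=[num / num - num $]
Step 6: shift num. Stack=[E - num] ptr=3 lookahead=/ remaining=[/ num - num $]
Step 7: reduce F->num. Stack=[E - F] ptr=3 lookahead=/ remaining=[/ num - num $]
Step 8: reduce T->F. Stack=[E - T] ptr=3 lookahead=/ remaining=[/ num - num $]
Step 9: shift /. Stack=[E - T /] ptr=4 lookahead=num remaining=[num - num $]
Step 10: shift num. Stack=[E - T / num] ptr=5 lookahead=- remaining=[- num $]
Step 11: reduce F->num. Stack=[E - T / F] ptr=5 lookahead=- remaining=[- num $]
Step 12: reduce T->T / F. Stack=[E - T] ptr=5 lookahead=- remaining=[- num $]
Step 13: reduce E->E - T. Stack=[E] ptr=5 lookahead=- remaining=[- num $]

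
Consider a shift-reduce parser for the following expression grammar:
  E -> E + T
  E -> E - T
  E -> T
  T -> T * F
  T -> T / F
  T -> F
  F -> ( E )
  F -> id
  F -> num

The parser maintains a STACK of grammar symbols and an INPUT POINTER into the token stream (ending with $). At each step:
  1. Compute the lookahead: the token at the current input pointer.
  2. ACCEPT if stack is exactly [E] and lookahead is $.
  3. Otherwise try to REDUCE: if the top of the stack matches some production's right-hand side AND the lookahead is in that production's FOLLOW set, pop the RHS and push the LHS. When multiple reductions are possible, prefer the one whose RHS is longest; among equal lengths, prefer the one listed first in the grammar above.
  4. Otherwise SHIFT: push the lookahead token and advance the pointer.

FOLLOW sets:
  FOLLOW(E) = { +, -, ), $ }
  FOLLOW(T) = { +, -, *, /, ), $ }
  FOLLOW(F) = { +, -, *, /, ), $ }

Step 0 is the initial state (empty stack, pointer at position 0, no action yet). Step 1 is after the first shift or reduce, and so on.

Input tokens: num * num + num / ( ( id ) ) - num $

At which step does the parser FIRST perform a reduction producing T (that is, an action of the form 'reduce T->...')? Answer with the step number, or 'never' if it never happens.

Answer: 3

Derivation:
Step 1: shift num. Stack=[num] ptr=1 lookahead=* remaining=[* num + num / ( ( id ) ) - num $]
Step 2: reduce F->num. Stack=[F] ptr=1 lookahead=* remaining=[* num + num / ( ( id ) ) - num $]
Step 3: reduce T->F. Stack=[T] ptr=1 lookahead=* remaining=[* num + num / ( ( id ) ) - num $]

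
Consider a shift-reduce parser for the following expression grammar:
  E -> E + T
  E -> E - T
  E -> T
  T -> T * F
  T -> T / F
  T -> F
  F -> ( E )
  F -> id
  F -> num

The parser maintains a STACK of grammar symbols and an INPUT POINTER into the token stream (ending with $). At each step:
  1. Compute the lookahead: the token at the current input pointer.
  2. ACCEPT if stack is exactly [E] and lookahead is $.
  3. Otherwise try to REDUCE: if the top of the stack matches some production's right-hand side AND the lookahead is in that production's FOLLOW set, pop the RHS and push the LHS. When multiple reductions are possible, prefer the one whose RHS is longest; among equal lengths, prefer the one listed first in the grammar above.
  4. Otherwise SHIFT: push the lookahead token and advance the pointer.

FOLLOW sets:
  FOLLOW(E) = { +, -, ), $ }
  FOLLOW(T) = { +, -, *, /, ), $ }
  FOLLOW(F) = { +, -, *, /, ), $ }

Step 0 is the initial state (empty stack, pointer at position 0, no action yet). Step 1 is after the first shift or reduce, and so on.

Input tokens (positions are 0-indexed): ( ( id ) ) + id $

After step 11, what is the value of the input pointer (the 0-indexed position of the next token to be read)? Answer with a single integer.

Answer: 5

Derivation:
Step 1: shift (. Stack=[(] ptr=1 lookahead=( remaining=[( id ) ) + id $]
Step 2: shift (. Stack=[( (] ptr=2 lookahead=id remaining=[id ) ) + id $]
Step 3: shift id. Stack=[( ( id] ptr=3 lookahead=) remaining=[) ) + id $]
Step 4: reduce F->id. Stack=[( ( F] ptr=3 lookahead=) remaining=[) ) + id $]
Step 5: reduce T->F. Stack=[( ( T] ptr=3 lookahead=) remaining=[) ) + id $]
Step 6: reduce E->T. Stack=[( ( E] ptr=3 lookahead=) remaining=[) ) + id $]
Step 7: shift ). Stack=[( ( E )] ptr=4 lookahead=) remaining=[) + id $]
Step 8: reduce F->( E ). Stack=[( F] ptr=4 lookahead=) remaining=[) + id $]
Step 9: reduce T->F. Stack=[( T] ptr=4 lookahead=) remaining=[) + id $]
Step 10: reduce E->T. Stack=[( E] ptr=4 lookahead=) remaining=[) + id $]
Step 11: shift ). Stack=[( E )] ptr=5 lookahead=+ remaining=[+ id $]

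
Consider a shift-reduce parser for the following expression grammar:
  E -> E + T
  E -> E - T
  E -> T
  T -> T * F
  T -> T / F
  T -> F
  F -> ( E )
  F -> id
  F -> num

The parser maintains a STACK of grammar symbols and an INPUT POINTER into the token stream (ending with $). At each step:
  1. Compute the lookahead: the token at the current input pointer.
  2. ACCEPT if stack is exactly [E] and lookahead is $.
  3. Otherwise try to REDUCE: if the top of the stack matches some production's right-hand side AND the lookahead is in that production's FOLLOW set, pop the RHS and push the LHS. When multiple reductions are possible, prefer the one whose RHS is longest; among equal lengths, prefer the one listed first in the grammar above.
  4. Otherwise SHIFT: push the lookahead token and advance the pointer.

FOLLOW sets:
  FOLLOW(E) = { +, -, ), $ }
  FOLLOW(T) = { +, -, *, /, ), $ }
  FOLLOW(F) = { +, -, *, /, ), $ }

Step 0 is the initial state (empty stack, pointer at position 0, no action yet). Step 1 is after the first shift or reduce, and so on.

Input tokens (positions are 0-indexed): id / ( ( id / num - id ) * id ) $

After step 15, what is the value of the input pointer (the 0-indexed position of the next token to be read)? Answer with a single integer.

Answer: 8

Derivation:
Step 1: shift id. Stack=[id] ptr=1 lookahead=/ remaining=[/ ( ( id / num - id ) * id ) $]
Step 2: reduce F->id. Stack=[F] ptr=1 lookahead=/ remaining=[/ ( ( id / num - id ) * id ) $]
Step 3: reduce T->F. Stack=[T] ptr=1 lookahead=/ remaining=[/ ( ( id / num - id ) * id ) $]
Step 4: shift /. Stack=[T /] ptr=2 lookahead=( remaining=[( ( id / num - id ) * id ) $]
Step 5: shift (. Stack=[T / (] ptr=3 lookahead=( remaining=[( id / num - id ) * id ) $]
Step 6: shift (. Stack=[T / ( (] ptr=4 lookahead=id remaining=[id / num - id ) * id ) $]
Step 7: shift id. Stack=[T / ( ( id] ptr=5 lookahead=/ remaining=[/ num - id ) * id ) $]
Step 8: reduce F->id. Stack=[T / ( ( F] ptr=5 lookahead=/ remaining=[/ num - id ) * id ) $]
Step 9: reduce T->F. Stack=[T / ( ( T] ptr=5 lookahead=/ remaining=[/ num - id ) * id ) $]
Step 10: shift /. Stack=[T / ( ( T /] ptr=6 lookahead=num remaining=[num - id ) * id ) $]
Step 11: shift num. Stack=[T / ( ( T / num] ptr=7 lookahead=- remaining=[- id ) * id ) $]
Step 12: reduce F->num. Stack=[T / ( ( T / F] ptr=7 lookahead=- remaining=[- id ) * id ) $]
Step 13: reduce T->T / F. Stack=[T / ( ( T] ptr=7 lookahead=- remaining=[- id ) * id ) $]
Step 14: reduce E->T. Stack=[T / ( ( E] ptr=7 lookahead=- remaining=[- id ) * id ) $]
Step 15: shift -. Stack=[T / ( ( E -] ptr=8 lookahead=id remaining=[id ) * id ) $]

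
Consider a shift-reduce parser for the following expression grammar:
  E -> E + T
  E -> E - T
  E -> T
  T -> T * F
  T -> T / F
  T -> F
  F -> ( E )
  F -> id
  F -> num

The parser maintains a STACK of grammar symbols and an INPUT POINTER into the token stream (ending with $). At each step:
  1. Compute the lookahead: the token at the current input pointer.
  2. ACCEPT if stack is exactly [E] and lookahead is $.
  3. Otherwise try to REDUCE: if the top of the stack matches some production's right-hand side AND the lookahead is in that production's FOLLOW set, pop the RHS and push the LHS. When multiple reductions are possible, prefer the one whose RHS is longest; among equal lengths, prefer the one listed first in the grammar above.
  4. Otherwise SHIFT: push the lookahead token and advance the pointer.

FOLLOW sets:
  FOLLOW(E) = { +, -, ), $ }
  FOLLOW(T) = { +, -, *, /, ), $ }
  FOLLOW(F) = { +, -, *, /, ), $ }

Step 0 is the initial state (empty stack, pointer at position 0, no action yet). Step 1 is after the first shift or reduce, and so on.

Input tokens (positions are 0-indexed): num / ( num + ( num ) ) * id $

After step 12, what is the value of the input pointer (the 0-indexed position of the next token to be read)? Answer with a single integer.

Step 1: shift num. Stack=[num] ptr=1 lookahead=/ remaining=[/ ( num + ( num ) ) * id $]
Step 2: reduce F->num. Stack=[F] ptr=1 lookahead=/ remaining=[/ ( num + ( num ) ) * id $]
Step 3: reduce T->F. Stack=[T] ptr=1 lookahead=/ remaining=[/ ( num + ( num ) ) * id $]
Step 4: shift /. Stack=[T /] ptr=2 lookahead=( remaining=[( num + ( num ) ) * id $]
Step 5: shift (. Stack=[T / (] ptr=3 lookahead=num remaining=[num + ( num ) ) * id $]
Step 6: shift num. Stack=[T / ( num] ptr=4 lookahead=+ remaining=[+ ( num ) ) * id $]
Step 7: reduce F->num. Stack=[T / ( F] ptr=4 lookahead=+ remaining=[+ ( num ) ) * id $]
Step 8: reduce T->F. Stack=[T / ( T] ptr=4 lookahead=+ remaining=[+ ( num ) ) * id $]
Step 9: reduce E->T. Stack=[T / ( E] ptr=4 lookahead=+ remaining=[+ ( num ) ) * id $]
Step 10: shift +. Stack=[T / ( E +] ptr=5 lookahead=( remaining=[( num ) ) * id $]
Step 11: shift (. Stack=[T / ( E + (] ptr=6 lookahead=num remaining=[num ) ) * id $]
Step 12: shift num. Stack=[T / ( E + ( num] ptr=7 lookahead=) remaining=[) ) * id $]

Answer: 7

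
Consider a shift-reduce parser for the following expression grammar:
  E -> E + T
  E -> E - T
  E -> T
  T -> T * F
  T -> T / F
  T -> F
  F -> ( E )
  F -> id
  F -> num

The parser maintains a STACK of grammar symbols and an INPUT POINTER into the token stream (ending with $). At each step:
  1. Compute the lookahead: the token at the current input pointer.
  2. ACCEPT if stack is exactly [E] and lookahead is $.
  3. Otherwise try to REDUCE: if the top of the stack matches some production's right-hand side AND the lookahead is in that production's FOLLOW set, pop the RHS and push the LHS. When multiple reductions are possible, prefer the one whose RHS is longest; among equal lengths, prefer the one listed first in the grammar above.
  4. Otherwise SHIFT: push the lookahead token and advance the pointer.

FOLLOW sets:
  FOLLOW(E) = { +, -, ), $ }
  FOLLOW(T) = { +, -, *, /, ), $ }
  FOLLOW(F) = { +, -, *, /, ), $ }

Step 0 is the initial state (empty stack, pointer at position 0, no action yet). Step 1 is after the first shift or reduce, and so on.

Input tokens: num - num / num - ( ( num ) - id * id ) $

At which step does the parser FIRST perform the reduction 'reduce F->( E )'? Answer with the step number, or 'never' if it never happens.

Answer: 22

Derivation:
Step 1: shift num. Stack=[num] ptr=1 lookahead=- remaining=[- num / num - ( ( num ) - id * id ) $]
Step 2: reduce F->num. Stack=[F] ptr=1 lookahead=- remaining=[- num / num - ( ( num ) - id * id ) $]
Step 3: reduce T->F. Stack=[T] ptr=1 lookahead=- remaining=[- num / num - ( ( num ) - id * id ) $]
Step 4: reduce E->T. Stack=[E] ptr=1 lookahead=- remaining=[- num / num - ( ( num ) - id * id ) $]
Step 5: shift -. Stack=[E -] ptr=2 lookahead=num remaining=[num / num - ( ( num ) - id * id ) $]
Step 6: shift num. Stack=[E - num] ptr=3 lookahead=/ remaining=[/ num - ( ( num ) - id * id ) $]
Step 7: reduce F->num. Stack=[E - F] ptr=3 lookahead=/ remaining=[/ num - ( ( num ) - id * id ) $]
Step 8: reduce T->F. Stack=[E - T] ptr=3 lookahead=/ remaining=[/ num - ( ( num ) - id * id ) $]
Step 9: shift /. Stack=[E - T /] ptr=4 lookahead=num remaining=[num - ( ( num ) - id * id ) $]
Step 10: shift num. Stack=[E - T / num] ptr=5 lookahead=- remaining=[- ( ( num ) - id * id ) $]
Step 11: reduce F->num. Stack=[E - T / F] ptr=5 lookahead=- remaining=[- ( ( num ) - id * id ) $]
Step 12: reduce T->T / F. Stack=[E - T] ptr=5 lookahead=- remaining=[- ( ( num ) - id * id ) $]
Step 13: reduce E->E - T. Stack=[E] ptr=5 lookahead=- remaining=[- ( ( num ) - id * id ) $]
Step 14: shift -. Stack=[E -] ptr=6 lookahead=( remaining=[( ( num ) - id * id ) $]
Step 15: shift (. Stack=[E - (] ptr=7 lookahead=( remaining=[( num ) - id * id ) $]
Step 16: shift (. Stack=[E - ( (] ptr=8 lookahead=num remaining=[num ) - id * id ) $]
Step 17: shift num. Stack=[E - ( ( num] ptr=9 lookahead=) remaining=[) - id * id ) $]
Step 18: reduce F->num. Stack=[E - ( ( F] ptr=9 lookahead=) remaining=[) - id * id ) $]
Step 19: reduce T->F. Stack=[E - ( ( T] ptr=9 lookahead=) remaining=[) - id * id ) $]
Step 20: reduce E->T. Stack=[E - ( ( E] ptr=9 lookahead=) remaining=[) - id * id ) $]
Step 21: shift ). Stack=[E - ( ( E )] ptr=10 lookahead=- remaining=[- id * id ) $]
Step 22: reduce F->( E ). Stack=[E - ( F] ptr=10 lookahead=- remaining=[- id * id ) $]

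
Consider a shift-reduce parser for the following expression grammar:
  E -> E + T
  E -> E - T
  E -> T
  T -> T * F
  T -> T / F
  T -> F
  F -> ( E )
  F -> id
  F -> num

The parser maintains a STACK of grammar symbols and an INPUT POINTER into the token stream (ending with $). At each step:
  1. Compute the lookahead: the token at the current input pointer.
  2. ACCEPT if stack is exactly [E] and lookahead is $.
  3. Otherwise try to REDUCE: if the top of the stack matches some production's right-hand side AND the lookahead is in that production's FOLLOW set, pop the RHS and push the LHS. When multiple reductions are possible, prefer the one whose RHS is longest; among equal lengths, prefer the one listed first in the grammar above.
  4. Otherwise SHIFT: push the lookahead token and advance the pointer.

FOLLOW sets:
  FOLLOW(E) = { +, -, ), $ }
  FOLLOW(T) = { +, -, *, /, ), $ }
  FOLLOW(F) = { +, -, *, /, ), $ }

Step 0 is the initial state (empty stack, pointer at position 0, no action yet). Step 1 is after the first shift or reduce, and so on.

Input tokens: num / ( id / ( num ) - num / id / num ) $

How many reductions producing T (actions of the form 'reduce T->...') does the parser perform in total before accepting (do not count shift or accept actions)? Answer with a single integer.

Answer: 8

Derivation:
Step 1: shift num. Stack=[num] ptr=1 lookahead=/ remaining=[/ ( id / ( num ) - num / id / num ) $]
Step 2: reduce F->num. Stack=[F] ptr=1 lookahead=/ remaining=[/ ( id / ( num ) - num / id / num ) $]
Step 3: reduce T->F. Stack=[T] ptr=1 lookahead=/ remaining=[/ ( id / ( num ) - num / id / num ) $]
Step 4: shift /. Stack=[T /] ptr=2 lookahead=( remaining=[( id / ( num ) - num / id / num ) $]
Step 5: shift (. Stack=[T / (] ptr=3 lookahead=id remaining=[id / ( num ) - num / id / num ) $]
Step 6: shift id. Stack=[T / ( id] ptr=4 lookahead=/ remaining=[/ ( num ) - num / id / num ) $]
Step 7: reduce F->id. Stack=[T / ( F] ptr=4 lookahead=/ remaining=[/ ( num ) - num / id / num ) $]
Step 8: reduce T->F. Stack=[T / ( T] ptr=4 lookahead=/ remaining=[/ ( num ) - num / id / num ) $]
Step 9: shift /. Stack=[T / ( T /] ptr=5 lookahead=( remaining=[( num ) - num / id / num ) $]
Step 10: shift (. Stack=[T / ( T / (] ptr=6 lookahead=num remaining=[num ) - num / id / num ) $]
Step 11: shift num. Stack=[T / ( T / ( num] ptr=7 lookahead=) remaining=[) - num / id / num ) $]
Step 12: reduce F->num. Stack=[T / ( T / ( F] ptr=7 lookahead=) remaining=[) - num / id / num ) $]
Step 13: reduce T->F. Stack=[T / ( T / ( T] ptr=7 lookahead=) remaining=[) - num / id / num ) $]
Step 14: reduce E->T. Stack=[T / ( T / ( E] ptr=7 lookahead=) remaining=[) - num / id / num ) $]
Step 15: shift ). Stack=[T / ( T / ( E )] ptr=8 lookahead=- remaining=[- num / id / num ) $]
Step 16: reduce F->( E ). Stack=[T / ( T / F] ptr=8 lookahead=- remaining=[- num / id / num ) $]
Step 17: reduce T->T / F. Stack=[T / ( T] ptr=8 lookahead=- remaining=[- num / id / num ) $]
Step 18: reduce E->T. Stack=[T / ( E] ptr=8 lookahead=- remaining=[- num / id / num ) $]
Step 19: shift -. Stack=[T / ( E -] ptr=9 lookahead=num remaining=[num / id / num ) $]
Step 20: shift num. Stack=[T / ( E - num] ptr=10 lookahead=/ remaining=[/ id / num ) $]
Step 21: reduce F->num. Stack=[T / ( E - F] ptr=10 lookahead=/ remaining=[/ id / num ) $]
Step 22: reduce T->F. Stack=[T / ( E - T] ptr=10 lookahead=/ remaining=[/ id / num ) $]
Step 23: shift /. Stack=[T / ( E - T /] ptr=11 lookahead=id remaining=[id / num ) $]
Step 24: shift id. Stack=[T / ( E - T / id] ptr=12 lookahead=/ remaining=[/ num ) $]
Step 25: reduce F->id. Stack=[T / ( E - T / F] ptr=12 lookahead=/ remaining=[/ num ) $]
Step 26: reduce T->T / F. Stack=[T / ( E - T] ptr=12 lookahead=/ remaining=[/ num ) $]
Step 27: shift /. Stack=[T / ( E - T /] ptr=13 lookahead=num remaining=[num ) $]
Step 28: shift num. Stack=[T / ( E - T / num] ptr=14 lookahead=) remaining=[) $]
Step 29: reduce F->num. Stack=[T / ( E - T / F] ptr=14 lookahead=) remaining=[) $]
Step 30: reduce T->T / F. Stack=[T / ( E - T] ptr=14 lookahead=) remaining=[) $]
Step 31: reduce E->E - T. Stack=[T / ( E] ptr=14 lookahead=) remaining=[) $]
Step 32: shift ). Stack=[T / ( E )] ptr=15 lookahead=$ remaining=[$]
Step 33: reduce F->( E ). Stack=[T / F] ptr=15 lookahead=$ remaining=[$]
Step 34: reduce T->T / F. Stack=[T] ptr=15 lookahead=$ remaining=[$]
Step 35: reduce E->T. Stack=[E] ptr=15 lookahead=$ remaining=[$]
Step 36: accept. Stack=[E] ptr=15 lookahead=$ remaining=[$]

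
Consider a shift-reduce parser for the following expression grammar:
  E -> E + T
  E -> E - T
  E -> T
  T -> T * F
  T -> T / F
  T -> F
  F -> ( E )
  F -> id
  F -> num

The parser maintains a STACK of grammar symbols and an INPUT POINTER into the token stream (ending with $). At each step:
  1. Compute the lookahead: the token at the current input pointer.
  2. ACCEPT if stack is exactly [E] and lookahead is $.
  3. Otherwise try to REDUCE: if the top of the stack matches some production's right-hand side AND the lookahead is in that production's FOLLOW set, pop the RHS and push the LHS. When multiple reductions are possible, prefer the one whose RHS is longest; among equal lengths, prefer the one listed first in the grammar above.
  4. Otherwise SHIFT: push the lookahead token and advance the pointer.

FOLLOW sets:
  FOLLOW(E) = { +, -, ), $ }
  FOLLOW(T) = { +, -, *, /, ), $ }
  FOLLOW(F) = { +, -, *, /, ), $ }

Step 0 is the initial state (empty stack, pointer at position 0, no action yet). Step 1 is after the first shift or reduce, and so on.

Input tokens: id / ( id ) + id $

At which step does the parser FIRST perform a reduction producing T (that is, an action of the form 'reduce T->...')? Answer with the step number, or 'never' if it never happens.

Answer: 3

Derivation:
Step 1: shift id. Stack=[id] ptr=1 lookahead=/ remaining=[/ ( id ) + id $]
Step 2: reduce F->id. Stack=[F] ptr=1 lookahead=/ remaining=[/ ( id ) + id $]
Step 3: reduce T->F. Stack=[T] ptr=1 lookahead=/ remaining=[/ ( id ) + id $]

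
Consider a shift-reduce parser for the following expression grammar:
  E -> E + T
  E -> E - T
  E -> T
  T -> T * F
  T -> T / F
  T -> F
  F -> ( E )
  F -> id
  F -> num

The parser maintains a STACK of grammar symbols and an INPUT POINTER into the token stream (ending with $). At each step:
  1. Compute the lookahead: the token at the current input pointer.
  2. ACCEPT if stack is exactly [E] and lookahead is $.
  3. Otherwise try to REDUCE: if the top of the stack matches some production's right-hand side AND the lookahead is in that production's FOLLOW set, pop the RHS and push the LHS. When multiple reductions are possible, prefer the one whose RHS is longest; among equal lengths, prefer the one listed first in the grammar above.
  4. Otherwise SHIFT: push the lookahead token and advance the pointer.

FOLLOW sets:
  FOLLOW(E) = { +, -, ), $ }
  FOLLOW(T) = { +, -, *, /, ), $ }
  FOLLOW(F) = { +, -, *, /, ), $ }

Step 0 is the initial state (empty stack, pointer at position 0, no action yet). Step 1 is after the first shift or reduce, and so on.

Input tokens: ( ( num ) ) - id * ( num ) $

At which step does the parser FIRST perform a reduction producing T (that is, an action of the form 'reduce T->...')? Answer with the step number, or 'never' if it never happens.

Step 1: shift (. Stack=[(] ptr=1 lookahead=( remaining=[( num ) ) - id * ( num ) $]
Step 2: shift (. Stack=[( (] ptr=2 lookahead=num remaining=[num ) ) - id * ( num ) $]
Step 3: shift num. Stack=[( ( num] ptr=3 lookahead=) remaining=[) ) - id * ( num ) $]
Step 4: reduce F->num. Stack=[( ( F] ptr=3 lookahead=) remaining=[) ) - id * ( num ) $]
Step 5: reduce T->F. Stack=[( ( T] ptr=3 lookahead=) remaining=[) ) - id * ( num ) $]

Answer: 5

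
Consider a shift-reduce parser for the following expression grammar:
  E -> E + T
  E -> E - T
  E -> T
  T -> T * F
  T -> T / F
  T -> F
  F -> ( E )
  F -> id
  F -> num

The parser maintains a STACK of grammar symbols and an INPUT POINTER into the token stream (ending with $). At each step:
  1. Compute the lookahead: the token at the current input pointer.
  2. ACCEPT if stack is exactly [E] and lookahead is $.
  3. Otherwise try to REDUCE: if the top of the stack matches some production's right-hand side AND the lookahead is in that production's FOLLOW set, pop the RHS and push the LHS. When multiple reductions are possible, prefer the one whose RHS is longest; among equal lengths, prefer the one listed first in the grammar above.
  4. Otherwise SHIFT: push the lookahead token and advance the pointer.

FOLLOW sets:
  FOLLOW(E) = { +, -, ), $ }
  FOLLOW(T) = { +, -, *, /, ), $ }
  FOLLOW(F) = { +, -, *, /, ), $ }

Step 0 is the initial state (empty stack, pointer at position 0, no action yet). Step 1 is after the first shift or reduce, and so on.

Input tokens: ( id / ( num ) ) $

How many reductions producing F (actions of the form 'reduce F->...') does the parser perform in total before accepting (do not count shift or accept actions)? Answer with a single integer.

Step 1: shift (. Stack=[(] ptr=1 lookahead=id remaining=[id / ( num ) ) $]
Step 2: shift id. Stack=[( id] ptr=2 lookahead=/ remaining=[/ ( num ) ) $]
Step 3: reduce F->id. Stack=[( F] ptr=2 lookahead=/ remaining=[/ ( num ) ) $]
Step 4: reduce T->F. Stack=[( T] ptr=2 lookahead=/ remaining=[/ ( num ) ) $]
Step 5: shift /. Stack=[( T /] ptr=3 lookahead=( remaining=[( num ) ) $]
Step 6: shift (. Stack=[( T / (] ptr=4 lookahead=num remaining=[num ) ) $]
Step 7: shift num. Stack=[( T / ( num] ptr=5 lookahead=) remaining=[) ) $]
Step 8: reduce F->num. Stack=[( T / ( F] ptr=5 lookahead=) remaining=[) ) $]
Step 9: reduce T->F. Stack=[( T / ( T] ptr=5 lookahead=) remaining=[) ) $]
Step 10: reduce E->T. Stack=[( T / ( E] ptr=5 lookahead=) remaining=[) ) $]
Step 11: shift ). Stack=[( T / ( E )] ptr=6 lookahead=) remaining=[) $]
Step 12: reduce F->( E ). Stack=[( T / F] ptr=6 lookahead=) remaining=[) $]
Step 13: reduce T->T / F. Stack=[( T] ptr=6 lookahead=) remaining=[) $]
Step 14: reduce E->T. Stack=[( E] ptr=6 lookahead=) remaining=[) $]
Step 15: shift ). Stack=[( E )] ptr=7 lookahead=$ remaining=[$]
Step 16: reduce F->( E ). Stack=[F] ptr=7 lookahead=$ remaining=[$]
Step 17: reduce T->F. Stack=[T] ptr=7 lookahead=$ remaining=[$]
Step 18: reduce E->T. Stack=[E] ptr=7 lookahead=$ remaining=[$]
Step 19: accept. Stack=[E] ptr=7 lookahead=$ remaining=[$]

Answer: 4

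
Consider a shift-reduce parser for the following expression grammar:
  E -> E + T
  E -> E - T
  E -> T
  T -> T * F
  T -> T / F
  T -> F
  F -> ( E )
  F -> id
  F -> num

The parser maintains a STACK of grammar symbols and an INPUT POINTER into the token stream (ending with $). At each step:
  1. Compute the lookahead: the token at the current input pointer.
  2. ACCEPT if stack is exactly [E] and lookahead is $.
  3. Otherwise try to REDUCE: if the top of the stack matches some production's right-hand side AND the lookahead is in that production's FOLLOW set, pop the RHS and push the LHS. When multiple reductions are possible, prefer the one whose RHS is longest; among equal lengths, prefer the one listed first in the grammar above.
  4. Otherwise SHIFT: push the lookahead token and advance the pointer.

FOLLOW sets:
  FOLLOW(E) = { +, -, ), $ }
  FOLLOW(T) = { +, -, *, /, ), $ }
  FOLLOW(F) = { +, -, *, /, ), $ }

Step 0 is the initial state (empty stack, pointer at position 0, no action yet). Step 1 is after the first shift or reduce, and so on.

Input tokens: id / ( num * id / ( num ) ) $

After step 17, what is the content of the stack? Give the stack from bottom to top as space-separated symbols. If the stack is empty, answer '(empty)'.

Answer: T / ( T / ( T

Derivation:
Step 1: shift id. Stack=[id] ptr=1 lookahead=/ remaining=[/ ( num * id / ( num ) ) $]
Step 2: reduce F->id. Stack=[F] ptr=1 lookahead=/ remaining=[/ ( num * id / ( num ) ) $]
Step 3: reduce T->F. Stack=[T] ptr=1 lookahead=/ remaining=[/ ( num * id / ( num ) ) $]
Step 4: shift /. Stack=[T /] ptr=2 lookahead=( remaining=[( num * id / ( num ) ) $]
Step 5: shift (. Stack=[T / (] ptr=3 lookahead=num remaining=[num * id / ( num ) ) $]
Step 6: shift num. Stack=[T / ( num] ptr=4 lookahead=* remaining=[* id / ( num ) ) $]
Step 7: reduce F->num. Stack=[T / ( F] ptr=4 lookahead=* remaining=[* id / ( num ) ) $]
Step 8: reduce T->F. Stack=[T / ( T] ptr=4 lookahead=* remaining=[* id / ( num ) ) $]
Step 9: shift *. Stack=[T / ( T *] ptr=5 lookahead=id remaining=[id / ( num ) ) $]
Step 10: shift id. Stack=[T / ( T * id] ptr=6 lookahead=/ remaining=[/ ( num ) ) $]
Step 11: reduce F->id. Stack=[T / ( T * F] ptr=6 lookahead=/ remaining=[/ ( num ) ) $]
Step 12: reduce T->T * F. Stack=[T / ( T] ptr=6 lookahead=/ remaining=[/ ( num ) ) $]
Step 13: shift /. Stack=[T / ( T /] ptr=7 lookahead=( remaining=[( num ) ) $]
Step 14: shift (. Stack=[T / ( T / (] ptr=8 lookahead=num remaining=[num ) ) $]
Step 15: shift num. Stack=[T / ( T / ( num] ptr=9 lookahead=) remaining=[) ) $]
Step 16: reduce F->num. Stack=[T / ( T / ( F] ptr=9 lookahead=) remaining=[) ) $]
Step 17: reduce T->F. Stack=[T / ( T / ( T] ptr=9 lookahead=) remaining=[) ) $]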